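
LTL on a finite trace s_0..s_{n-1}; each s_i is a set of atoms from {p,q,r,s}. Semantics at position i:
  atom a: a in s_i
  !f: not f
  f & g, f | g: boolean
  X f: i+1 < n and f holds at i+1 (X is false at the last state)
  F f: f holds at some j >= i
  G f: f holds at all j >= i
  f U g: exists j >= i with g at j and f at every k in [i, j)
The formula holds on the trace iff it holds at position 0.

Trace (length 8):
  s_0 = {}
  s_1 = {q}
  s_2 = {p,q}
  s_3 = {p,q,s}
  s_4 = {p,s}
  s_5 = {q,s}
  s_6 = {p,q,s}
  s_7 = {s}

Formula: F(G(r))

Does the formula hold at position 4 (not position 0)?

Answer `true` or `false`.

s_0={}: F(G(r))=False G(r)=False r=False
s_1={q}: F(G(r))=False G(r)=False r=False
s_2={p,q}: F(G(r))=False G(r)=False r=False
s_3={p,q,s}: F(G(r))=False G(r)=False r=False
s_4={p,s}: F(G(r))=False G(r)=False r=False
s_5={q,s}: F(G(r))=False G(r)=False r=False
s_6={p,q,s}: F(G(r))=False G(r)=False r=False
s_7={s}: F(G(r))=False G(r)=False r=False
Evaluating at position 4: result = False

Answer: false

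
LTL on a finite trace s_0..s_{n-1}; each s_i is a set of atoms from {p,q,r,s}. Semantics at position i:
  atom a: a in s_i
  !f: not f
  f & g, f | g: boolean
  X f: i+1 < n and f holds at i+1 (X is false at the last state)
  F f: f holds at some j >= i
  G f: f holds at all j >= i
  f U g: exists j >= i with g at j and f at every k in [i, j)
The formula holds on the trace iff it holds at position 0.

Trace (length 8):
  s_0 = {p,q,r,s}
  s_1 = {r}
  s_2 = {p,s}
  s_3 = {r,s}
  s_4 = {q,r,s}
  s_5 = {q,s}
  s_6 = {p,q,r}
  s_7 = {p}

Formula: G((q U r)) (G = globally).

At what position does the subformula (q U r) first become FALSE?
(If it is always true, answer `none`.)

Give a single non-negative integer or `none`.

s_0={p,q,r,s}: (q U r)=True q=True r=True
s_1={r}: (q U r)=True q=False r=True
s_2={p,s}: (q U r)=False q=False r=False
s_3={r,s}: (q U r)=True q=False r=True
s_4={q,r,s}: (q U r)=True q=True r=True
s_5={q,s}: (q U r)=True q=True r=False
s_6={p,q,r}: (q U r)=True q=True r=True
s_7={p}: (q U r)=False q=False r=False
G((q U r)) holds globally = False
First violation at position 2.

Answer: 2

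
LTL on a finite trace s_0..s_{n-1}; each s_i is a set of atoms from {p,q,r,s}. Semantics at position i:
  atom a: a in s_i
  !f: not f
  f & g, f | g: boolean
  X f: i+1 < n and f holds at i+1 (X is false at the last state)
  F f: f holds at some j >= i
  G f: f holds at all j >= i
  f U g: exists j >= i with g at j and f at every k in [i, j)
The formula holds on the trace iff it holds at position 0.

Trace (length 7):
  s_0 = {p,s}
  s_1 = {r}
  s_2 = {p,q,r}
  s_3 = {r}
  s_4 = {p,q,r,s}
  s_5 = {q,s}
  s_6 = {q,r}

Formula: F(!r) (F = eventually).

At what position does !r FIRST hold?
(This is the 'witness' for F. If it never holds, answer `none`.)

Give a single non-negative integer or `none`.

s_0={p,s}: !r=True r=False
s_1={r}: !r=False r=True
s_2={p,q,r}: !r=False r=True
s_3={r}: !r=False r=True
s_4={p,q,r,s}: !r=False r=True
s_5={q,s}: !r=True r=False
s_6={q,r}: !r=False r=True
F(!r) holds; first witness at position 0.

Answer: 0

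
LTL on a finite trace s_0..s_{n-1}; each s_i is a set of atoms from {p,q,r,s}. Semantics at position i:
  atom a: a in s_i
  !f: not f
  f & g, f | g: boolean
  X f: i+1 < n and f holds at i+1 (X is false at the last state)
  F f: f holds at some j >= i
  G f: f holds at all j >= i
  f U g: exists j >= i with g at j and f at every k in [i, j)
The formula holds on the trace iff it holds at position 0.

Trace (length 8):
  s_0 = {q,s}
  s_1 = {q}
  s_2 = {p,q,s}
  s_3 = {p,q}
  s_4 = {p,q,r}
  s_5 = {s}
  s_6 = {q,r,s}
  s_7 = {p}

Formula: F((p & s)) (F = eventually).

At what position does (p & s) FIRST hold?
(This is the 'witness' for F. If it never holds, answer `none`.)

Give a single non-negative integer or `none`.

s_0={q,s}: (p & s)=False p=False s=True
s_1={q}: (p & s)=False p=False s=False
s_2={p,q,s}: (p & s)=True p=True s=True
s_3={p,q}: (p & s)=False p=True s=False
s_4={p,q,r}: (p & s)=False p=True s=False
s_5={s}: (p & s)=False p=False s=True
s_6={q,r,s}: (p & s)=False p=False s=True
s_7={p}: (p & s)=False p=True s=False
F((p & s)) holds; first witness at position 2.

Answer: 2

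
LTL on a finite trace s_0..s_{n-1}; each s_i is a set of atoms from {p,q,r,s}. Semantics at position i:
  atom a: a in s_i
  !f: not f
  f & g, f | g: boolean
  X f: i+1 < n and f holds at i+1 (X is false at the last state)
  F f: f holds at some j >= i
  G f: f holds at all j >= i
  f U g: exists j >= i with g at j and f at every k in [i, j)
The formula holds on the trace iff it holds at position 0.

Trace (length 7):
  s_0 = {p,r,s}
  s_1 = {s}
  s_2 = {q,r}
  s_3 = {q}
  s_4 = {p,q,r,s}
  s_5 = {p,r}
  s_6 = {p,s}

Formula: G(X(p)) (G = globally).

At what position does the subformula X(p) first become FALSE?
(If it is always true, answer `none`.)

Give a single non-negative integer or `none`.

Answer: 0

Derivation:
s_0={p,r,s}: X(p)=False p=True
s_1={s}: X(p)=False p=False
s_2={q,r}: X(p)=False p=False
s_3={q}: X(p)=True p=False
s_4={p,q,r,s}: X(p)=True p=True
s_5={p,r}: X(p)=True p=True
s_6={p,s}: X(p)=False p=True
G(X(p)) holds globally = False
First violation at position 0.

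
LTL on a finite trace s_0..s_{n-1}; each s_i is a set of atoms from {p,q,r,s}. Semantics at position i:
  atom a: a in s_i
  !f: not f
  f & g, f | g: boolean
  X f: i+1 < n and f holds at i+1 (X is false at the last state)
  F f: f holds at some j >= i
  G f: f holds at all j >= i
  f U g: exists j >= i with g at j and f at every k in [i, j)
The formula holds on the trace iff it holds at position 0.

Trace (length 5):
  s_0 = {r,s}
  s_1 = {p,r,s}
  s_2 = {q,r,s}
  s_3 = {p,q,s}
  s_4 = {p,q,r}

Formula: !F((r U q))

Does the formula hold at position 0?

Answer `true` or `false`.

s_0={r,s}: !F((r U q))=False F((r U q))=True (r U q)=True r=True q=False
s_1={p,r,s}: !F((r U q))=False F((r U q))=True (r U q)=True r=True q=False
s_2={q,r,s}: !F((r U q))=False F((r U q))=True (r U q)=True r=True q=True
s_3={p,q,s}: !F((r U q))=False F((r U q))=True (r U q)=True r=False q=True
s_4={p,q,r}: !F((r U q))=False F((r U q))=True (r U q)=True r=True q=True

Answer: false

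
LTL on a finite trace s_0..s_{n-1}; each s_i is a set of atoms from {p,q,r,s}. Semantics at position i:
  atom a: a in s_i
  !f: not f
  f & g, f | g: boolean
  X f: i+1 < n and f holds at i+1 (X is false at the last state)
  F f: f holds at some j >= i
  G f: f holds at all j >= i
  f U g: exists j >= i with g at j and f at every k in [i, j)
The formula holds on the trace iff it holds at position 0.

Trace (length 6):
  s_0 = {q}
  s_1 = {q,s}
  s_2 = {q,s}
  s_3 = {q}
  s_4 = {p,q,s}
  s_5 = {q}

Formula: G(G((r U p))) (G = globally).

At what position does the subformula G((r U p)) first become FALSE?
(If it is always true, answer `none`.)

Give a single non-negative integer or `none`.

Answer: 0

Derivation:
s_0={q}: G((r U p))=False (r U p)=False r=False p=False
s_1={q,s}: G((r U p))=False (r U p)=False r=False p=False
s_2={q,s}: G((r U p))=False (r U p)=False r=False p=False
s_3={q}: G((r U p))=False (r U p)=False r=False p=False
s_4={p,q,s}: G((r U p))=False (r U p)=True r=False p=True
s_5={q}: G((r U p))=False (r U p)=False r=False p=False
G(G((r U p))) holds globally = False
First violation at position 0.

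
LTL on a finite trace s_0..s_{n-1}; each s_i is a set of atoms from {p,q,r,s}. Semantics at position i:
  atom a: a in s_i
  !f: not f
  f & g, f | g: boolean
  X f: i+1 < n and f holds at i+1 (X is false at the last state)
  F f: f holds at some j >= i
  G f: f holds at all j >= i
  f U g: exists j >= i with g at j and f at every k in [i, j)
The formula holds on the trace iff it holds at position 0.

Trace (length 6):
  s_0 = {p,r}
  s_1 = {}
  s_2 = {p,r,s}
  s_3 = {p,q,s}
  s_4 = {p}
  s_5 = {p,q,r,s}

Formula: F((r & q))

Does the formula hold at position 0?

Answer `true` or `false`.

Answer: true

Derivation:
s_0={p,r}: F((r & q))=True (r & q)=False r=True q=False
s_1={}: F((r & q))=True (r & q)=False r=False q=False
s_2={p,r,s}: F((r & q))=True (r & q)=False r=True q=False
s_3={p,q,s}: F((r & q))=True (r & q)=False r=False q=True
s_4={p}: F((r & q))=True (r & q)=False r=False q=False
s_5={p,q,r,s}: F((r & q))=True (r & q)=True r=True q=True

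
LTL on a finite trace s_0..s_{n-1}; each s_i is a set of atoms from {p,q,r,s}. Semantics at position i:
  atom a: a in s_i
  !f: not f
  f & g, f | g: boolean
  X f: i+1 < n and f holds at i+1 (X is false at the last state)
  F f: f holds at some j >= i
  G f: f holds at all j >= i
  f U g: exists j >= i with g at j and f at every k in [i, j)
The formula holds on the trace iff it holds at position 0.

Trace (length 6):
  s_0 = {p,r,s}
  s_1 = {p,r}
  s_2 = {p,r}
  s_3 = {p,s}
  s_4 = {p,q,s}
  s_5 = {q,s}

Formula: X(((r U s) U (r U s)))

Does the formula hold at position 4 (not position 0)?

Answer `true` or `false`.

Answer: true

Derivation:
s_0={p,r,s}: X(((r U s) U (r U s)))=True ((r U s) U (r U s))=True (r U s)=True r=True s=True
s_1={p,r}: X(((r U s) U (r U s)))=True ((r U s) U (r U s))=True (r U s)=True r=True s=False
s_2={p,r}: X(((r U s) U (r U s)))=True ((r U s) U (r U s))=True (r U s)=True r=True s=False
s_3={p,s}: X(((r U s) U (r U s)))=True ((r U s) U (r U s))=True (r U s)=True r=False s=True
s_4={p,q,s}: X(((r U s) U (r U s)))=True ((r U s) U (r U s))=True (r U s)=True r=False s=True
s_5={q,s}: X(((r U s) U (r U s)))=False ((r U s) U (r U s))=True (r U s)=True r=False s=True
Evaluating at position 4: result = True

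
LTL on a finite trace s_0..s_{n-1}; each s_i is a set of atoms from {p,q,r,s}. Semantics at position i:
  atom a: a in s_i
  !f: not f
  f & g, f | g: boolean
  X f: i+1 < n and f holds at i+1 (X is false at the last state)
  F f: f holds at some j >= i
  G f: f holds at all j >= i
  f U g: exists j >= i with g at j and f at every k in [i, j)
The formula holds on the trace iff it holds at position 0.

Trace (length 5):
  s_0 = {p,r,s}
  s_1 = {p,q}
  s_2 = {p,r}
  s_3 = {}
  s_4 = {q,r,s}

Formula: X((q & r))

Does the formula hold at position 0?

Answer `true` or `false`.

Answer: false

Derivation:
s_0={p,r,s}: X((q & r))=False (q & r)=False q=False r=True
s_1={p,q}: X((q & r))=False (q & r)=False q=True r=False
s_2={p,r}: X((q & r))=False (q & r)=False q=False r=True
s_3={}: X((q & r))=True (q & r)=False q=False r=False
s_4={q,r,s}: X((q & r))=False (q & r)=True q=True r=True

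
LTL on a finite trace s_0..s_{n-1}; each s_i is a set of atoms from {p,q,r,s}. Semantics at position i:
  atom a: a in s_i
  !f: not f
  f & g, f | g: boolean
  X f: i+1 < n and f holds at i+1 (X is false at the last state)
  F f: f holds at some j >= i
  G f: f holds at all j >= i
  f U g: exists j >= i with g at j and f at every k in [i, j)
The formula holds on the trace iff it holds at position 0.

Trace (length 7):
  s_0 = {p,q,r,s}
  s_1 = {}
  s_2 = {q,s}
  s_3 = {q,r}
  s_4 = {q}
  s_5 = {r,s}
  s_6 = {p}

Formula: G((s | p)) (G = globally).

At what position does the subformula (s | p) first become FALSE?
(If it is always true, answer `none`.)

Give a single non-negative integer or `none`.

s_0={p,q,r,s}: (s | p)=True s=True p=True
s_1={}: (s | p)=False s=False p=False
s_2={q,s}: (s | p)=True s=True p=False
s_3={q,r}: (s | p)=False s=False p=False
s_4={q}: (s | p)=False s=False p=False
s_5={r,s}: (s | p)=True s=True p=False
s_6={p}: (s | p)=True s=False p=True
G((s | p)) holds globally = False
First violation at position 1.

Answer: 1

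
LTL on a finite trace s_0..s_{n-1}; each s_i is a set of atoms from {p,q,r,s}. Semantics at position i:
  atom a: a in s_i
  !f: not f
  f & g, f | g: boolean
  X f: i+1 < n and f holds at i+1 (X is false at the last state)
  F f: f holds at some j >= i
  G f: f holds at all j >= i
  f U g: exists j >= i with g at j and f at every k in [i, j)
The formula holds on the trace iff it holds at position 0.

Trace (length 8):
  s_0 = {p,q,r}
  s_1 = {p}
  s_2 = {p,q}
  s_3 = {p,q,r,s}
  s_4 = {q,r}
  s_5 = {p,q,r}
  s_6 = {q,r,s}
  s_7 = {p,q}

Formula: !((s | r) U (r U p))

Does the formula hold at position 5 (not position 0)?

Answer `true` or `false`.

s_0={p,q,r}: !((s | r) U (r U p))=False ((s | r) U (r U p))=True (s | r)=True s=False r=True (r U p)=True p=True
s_1={p}: !((s | r) U (r U p))=False ((s | r) U (r U p))=True (s | r)=False s=False r=False (r U p)=True p=True
s_2={p,q}: !((s | r) U (r U p))=False ((s | r) U (r U p))=True (s | r)=False s=False r=False (r U p)=True p=True
s_3={p,q,r,s}: !((s | r) U (r U p))=False ((s | r) U (r U p))=True (s | r)=True s=True r=True (r U p)=True p=True
s_4={q,r}: !((s | r) U (r U p))=False ((s | r) U (r U p))=True (s | r)=True s=False r=True (r U p)=True p=False
s_5={p,q,r}: !((s | r) U (r U p))=False ((s | r) U (r U p))=True (s | r)=True s=False r=True (r U p)=True p=True
s_6={q,r,s}: !((s | r) U (r U p))=False ((s | r) U (r U p))=True (s | r)=True s=True r=True (r U p)=True p=False
s_7={p,q}: !((s | r) U (r U p))=False ((s | r) U (r U p))=True (s | r)=False s=False r=False (r U p)=True p=True
Evaluating at position 5: result = False

Answer: false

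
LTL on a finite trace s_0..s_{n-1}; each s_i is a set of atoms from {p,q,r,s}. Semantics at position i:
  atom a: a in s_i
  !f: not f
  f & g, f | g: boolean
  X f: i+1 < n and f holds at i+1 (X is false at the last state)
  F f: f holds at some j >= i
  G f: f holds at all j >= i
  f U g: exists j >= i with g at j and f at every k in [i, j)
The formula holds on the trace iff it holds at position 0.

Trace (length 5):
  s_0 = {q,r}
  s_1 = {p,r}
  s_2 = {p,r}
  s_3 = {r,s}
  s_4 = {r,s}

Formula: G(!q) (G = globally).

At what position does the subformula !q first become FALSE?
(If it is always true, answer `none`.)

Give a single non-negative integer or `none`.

s_0={q,r}: !q=False q=True
s_1={p,r}: !q=True q=False
s_2={p,r}: !q=True q=False
s_3={r,s}: !q=True q=False
s_4={r,s}: !q=True q=False
G(!q) holds globally = False
First violation at position 0.

Answer: 0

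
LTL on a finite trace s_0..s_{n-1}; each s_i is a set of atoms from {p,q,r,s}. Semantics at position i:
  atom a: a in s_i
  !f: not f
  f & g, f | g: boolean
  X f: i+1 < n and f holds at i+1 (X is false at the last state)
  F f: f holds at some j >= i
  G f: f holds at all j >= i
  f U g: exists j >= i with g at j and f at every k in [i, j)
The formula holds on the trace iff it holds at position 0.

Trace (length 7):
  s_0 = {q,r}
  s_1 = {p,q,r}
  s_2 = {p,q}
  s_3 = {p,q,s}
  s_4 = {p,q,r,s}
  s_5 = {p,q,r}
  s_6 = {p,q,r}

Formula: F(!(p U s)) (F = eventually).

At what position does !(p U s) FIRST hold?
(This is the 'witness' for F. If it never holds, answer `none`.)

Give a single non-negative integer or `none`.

s_0={q,r}: !(p U s)=True (p U s)=False p=False s=False
s_1={p,q,r}: !(p U s)=False (p U s)=True p=True s=False
s_2={p,q}: !(p U s)=False (p U s)=True p=True s=False
s_3={p,q,s}: !(p U s)=False (p U s)=True p=True s=True
s_4={p,q,r,s}: !(p U s)=False (p U s)=True p=True s=True
s_5={p,q,r}: !(p U s)=True (p U s)=False p=True s=False
s_6={p,q,r}: !(p U s)=True (p U s)=False p=True s=False
F(!(p U s)) holds; first witness at position 0.

Answer: 0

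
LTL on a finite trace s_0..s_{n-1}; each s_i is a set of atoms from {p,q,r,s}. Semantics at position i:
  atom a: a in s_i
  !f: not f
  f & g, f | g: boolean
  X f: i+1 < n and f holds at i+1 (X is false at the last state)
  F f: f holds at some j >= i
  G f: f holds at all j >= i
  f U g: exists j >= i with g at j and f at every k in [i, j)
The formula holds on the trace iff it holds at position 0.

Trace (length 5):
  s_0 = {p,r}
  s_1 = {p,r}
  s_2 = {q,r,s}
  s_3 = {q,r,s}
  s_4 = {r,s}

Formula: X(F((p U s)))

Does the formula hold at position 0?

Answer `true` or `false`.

s_0={p,r}: X(F((p U s)))=True F((p U s))=True (p U s)=True p=True s=False
s_1={p,r}: X(F((p U s)))=True F((p U s))=True (p U s)=True p=True s=False
s_2={q,r,s}: X(F((p U s)))=True F((p U s))=True (p U s)=True p=False s=True
s_3={q,r,s}: X(F((p U s)))=True F((p U s))=True (p U s)=True p=False s=True
s_4={r,s}: X(F((p U s)))=False F((p U s))=True (p U s)=True p=False s=True

Answer: true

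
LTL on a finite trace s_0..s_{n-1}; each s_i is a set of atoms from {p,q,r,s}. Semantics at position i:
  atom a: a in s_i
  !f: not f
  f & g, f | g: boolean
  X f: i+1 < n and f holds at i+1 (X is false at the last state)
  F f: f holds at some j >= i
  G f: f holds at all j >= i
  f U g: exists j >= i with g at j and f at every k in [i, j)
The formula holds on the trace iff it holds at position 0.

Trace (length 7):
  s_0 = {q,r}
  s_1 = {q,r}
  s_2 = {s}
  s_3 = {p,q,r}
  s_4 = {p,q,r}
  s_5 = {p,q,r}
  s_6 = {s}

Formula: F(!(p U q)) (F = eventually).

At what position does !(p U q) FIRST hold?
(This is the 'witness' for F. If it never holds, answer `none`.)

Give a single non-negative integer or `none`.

s_0={q,r}: !(p U q)=False (p U q)=True p=False q=True
s_1={q,r}: !(p U q)=False (p U q)=True p=False q=True
s_2={s}: !(p U q)=True (p U q)=False p=False q=False
s_3={p,q,r}: !(p U q)=False (p U q)=True p=True q=True
s_4={p,q,r}: !(p U q)=False (p U q)=True p=True q=True
s_5={p,q,r}: !(p U q)=False (p U q)=True p=True q=True
s_6={s}: !(p U q)=True (p U q)=False p=False q=False
F(!(p U q)) holds; first witness at position 2.

Answer: 2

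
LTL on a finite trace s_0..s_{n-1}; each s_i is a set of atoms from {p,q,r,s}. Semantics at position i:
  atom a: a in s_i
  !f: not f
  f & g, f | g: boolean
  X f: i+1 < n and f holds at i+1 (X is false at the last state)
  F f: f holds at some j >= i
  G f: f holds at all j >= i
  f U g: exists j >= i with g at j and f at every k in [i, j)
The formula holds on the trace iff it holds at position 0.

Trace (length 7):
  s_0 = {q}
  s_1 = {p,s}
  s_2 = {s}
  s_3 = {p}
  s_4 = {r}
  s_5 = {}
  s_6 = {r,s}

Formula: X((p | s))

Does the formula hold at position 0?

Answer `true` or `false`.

s_0={q}: X((p | s))=True (p | s)=False p=False s=False
s_1={p,s}: X((p | s))=True (p | s)=True p=True s=True
s_2={s}: X((p | s))=True (p | s)=True p=False s=True
s_3={p}: X((p | s))=False (p | s)=True p=True s=False
s_4={r}: X((p | s))=False (p | s)=False p=False s=False
s_5={}: X((p | s))=True (p | s)=False p=False s=False
s_6={r,s}: X((p | s))=False (p | s)=True p=False s=True

Answer: true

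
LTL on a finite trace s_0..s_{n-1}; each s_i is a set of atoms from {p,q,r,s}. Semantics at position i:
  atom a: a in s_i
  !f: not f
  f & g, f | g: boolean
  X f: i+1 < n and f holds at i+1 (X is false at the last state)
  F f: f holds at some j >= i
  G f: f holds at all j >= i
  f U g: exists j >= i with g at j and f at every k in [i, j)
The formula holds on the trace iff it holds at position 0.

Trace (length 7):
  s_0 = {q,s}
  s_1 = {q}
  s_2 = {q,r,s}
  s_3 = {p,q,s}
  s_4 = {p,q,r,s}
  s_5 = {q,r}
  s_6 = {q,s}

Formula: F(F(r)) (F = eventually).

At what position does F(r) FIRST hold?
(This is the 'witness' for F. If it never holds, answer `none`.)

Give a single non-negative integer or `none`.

Answer: 0

Derivation:
s_0={q,s}: F(r)=True r=False
s_1={q}: F(r)=True r=False
s_2={q,r,s}: F(r)=True r=True
s_3={p,q,s}: F(r)=True r=False
s_4={p,q,r,s}: F(r)=True r=True
s_5={q,r}: F(r)=True r=True
s_6={q,s}: F(r)=False r=False
F(F(r)) holds; first witness at position 0.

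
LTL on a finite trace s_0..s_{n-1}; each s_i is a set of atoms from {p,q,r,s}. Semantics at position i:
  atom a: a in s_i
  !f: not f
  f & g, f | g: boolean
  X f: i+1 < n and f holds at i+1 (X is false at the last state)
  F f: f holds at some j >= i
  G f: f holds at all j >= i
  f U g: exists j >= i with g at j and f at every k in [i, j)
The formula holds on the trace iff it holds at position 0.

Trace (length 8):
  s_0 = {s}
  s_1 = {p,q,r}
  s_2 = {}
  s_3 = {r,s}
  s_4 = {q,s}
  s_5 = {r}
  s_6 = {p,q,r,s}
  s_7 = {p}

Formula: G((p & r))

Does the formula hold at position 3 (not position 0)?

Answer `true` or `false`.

Answer: false

Derivation:
s_0={s}: G((p & r))=False (p & r)=False p=False r=False
s_1={p,q,r}: G((p & r))=False (p & r)=True p=True r=True
s_2={}: G((p & r))=False (p & r)=False p=False r=False
s_3={r,s}: G((p & r))=False (p & r)=False p=False r=True
s_4={q,s}: G((p & r))=False (p & r)=False p=False r=False
s_5={r}: G((p & r))=False (p & r)=False p=False r=True
s_6={p,q,r,s}: G((p & r))=False (p & r)=True p=True r=True
s_7={p}: G((p & r))=False (p & r)=False p=True r=False
Evaluating at position 3: result = False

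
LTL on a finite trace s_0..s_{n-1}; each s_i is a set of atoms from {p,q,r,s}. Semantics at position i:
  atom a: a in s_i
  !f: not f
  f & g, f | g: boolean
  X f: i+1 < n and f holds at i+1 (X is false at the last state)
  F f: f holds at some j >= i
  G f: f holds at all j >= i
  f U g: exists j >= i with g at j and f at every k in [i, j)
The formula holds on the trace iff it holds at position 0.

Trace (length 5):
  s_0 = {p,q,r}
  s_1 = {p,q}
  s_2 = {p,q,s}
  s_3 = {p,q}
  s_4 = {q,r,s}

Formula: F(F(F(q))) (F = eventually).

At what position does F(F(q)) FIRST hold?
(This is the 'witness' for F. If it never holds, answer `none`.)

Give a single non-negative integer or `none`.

s_0={p,q,r}: F(F(q))=True F(q)=True q=True
s_1={p,q}: F(F(q))=True F(q)=True q=True
s_2={p,q,s}: F(F(q))=True F(q)=True q=True
s_3={p,q}: F(F(q))=True F(q)=True q=True
s_4={q,r,s}: F(F(q))=True F(q)=True q=True
F(F(F(q))) holds; first witness at position 0.

Answer: 0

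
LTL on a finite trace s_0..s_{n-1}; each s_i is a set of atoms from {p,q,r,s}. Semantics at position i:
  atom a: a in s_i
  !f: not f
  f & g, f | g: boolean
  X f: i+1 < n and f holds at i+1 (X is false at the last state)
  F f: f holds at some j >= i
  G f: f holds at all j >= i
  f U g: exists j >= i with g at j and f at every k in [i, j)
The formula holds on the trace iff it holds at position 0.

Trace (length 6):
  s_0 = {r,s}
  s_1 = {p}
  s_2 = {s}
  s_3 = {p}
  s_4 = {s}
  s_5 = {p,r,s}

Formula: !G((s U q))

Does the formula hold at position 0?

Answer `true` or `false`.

Answer: true

Derivation:
s_0={r,s}: !G((s U q))=True G((s U q))=False (s U q)=False s=True q=False
s_1={p}: !G((s U q))=True G((s U q))=False (s U q)=False s=False q=False
s_2={s}: !G((s U q))=True G((s U q))=False (s U q)=False s=True q=False
s_3={p}: !G((s U q))=True G((s U q))=False (s U q)=False s=False q=False
s_4={s}: !G((s U q))=True G((s U q))=False (s U q)=False s=True q=False
s_5={p,r,s}: !G((s U q))=True G((s U q))=False (s U q)=False s=True q=False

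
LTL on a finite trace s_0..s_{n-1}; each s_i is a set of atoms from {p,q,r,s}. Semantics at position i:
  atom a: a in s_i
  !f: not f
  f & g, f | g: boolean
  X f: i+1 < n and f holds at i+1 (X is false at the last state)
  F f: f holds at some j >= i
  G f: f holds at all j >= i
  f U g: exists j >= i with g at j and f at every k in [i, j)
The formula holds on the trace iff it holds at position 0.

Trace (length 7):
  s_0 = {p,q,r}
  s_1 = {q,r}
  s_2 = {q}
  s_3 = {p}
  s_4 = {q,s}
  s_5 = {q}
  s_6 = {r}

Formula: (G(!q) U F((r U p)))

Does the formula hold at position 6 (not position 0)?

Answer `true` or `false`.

Answer: false

Derivation:
s_0={p,q,r}: (G(!q) U F((r U p)))=True G(!q)=False !q=False q=True F((r U p))=True (r U p)=True r=True p=True
s_1={q,r}: (G(!q) U F((r U p)))=True G(!q)=False !q=False q=True F((r U p))=True (r U p)=False r=True p=False
s_2={q}: (G(!q) U F((r U p)))=True G(!q)=False !q=False q=True F((r U p))=True (r U p)=False r=False p=False
s_3={p}: (G(!q) U F((r U p)))=True G(!q)=False !q=True q=False F((r U p))=True (r U p)=True r=False p=True
s_4={q,s}: (G(!q) U F((r U p)))=False G(!q)=False !q=False q=True F((r U p))=False (r U p)=False r=False p=False
s_5={q}: (G(!q) U F((r U p)))=False G(!q)=False !q=False q=True F((r U p))=False (r U p)=False r=False p=False
s_6={r}: (G(!q) U F((r U p)))=False G(!q)=True !q=True q=False F((r U p))=False (r U p)=False r=True p=False
Evaluating at position 6: result = False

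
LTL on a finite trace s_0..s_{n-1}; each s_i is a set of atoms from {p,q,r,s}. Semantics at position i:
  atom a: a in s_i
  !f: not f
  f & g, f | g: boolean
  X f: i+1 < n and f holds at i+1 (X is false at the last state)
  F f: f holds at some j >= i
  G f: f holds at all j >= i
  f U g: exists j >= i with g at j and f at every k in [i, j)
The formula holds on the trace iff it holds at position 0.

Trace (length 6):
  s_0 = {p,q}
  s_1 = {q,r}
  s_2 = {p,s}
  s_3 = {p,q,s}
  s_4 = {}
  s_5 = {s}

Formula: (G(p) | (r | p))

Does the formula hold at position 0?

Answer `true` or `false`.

Answer: true

Derivation:
s_0={p,q}: (G(p) | (r | p))=True G(p)=False p=True (r | p)=True r=False
s_1={q,r}: (G(p) | (r | p))=True G(p)=False p=False (r | p)=True r=True
s_2={p,s}: (G(p) | (r | p))=True G(p)=False p=True (r | p)=True r=False
s_3={p,q,s}: (G(p) | (r | p))=True G(p)=False p=True (r | p)=True r=False
s_4={}: (G(p) | (r | p))=False G(p)=False p=False (r | p)=False r=False
s_5={s}: (G(p) | (r | p))=False G(p)=False p=False (r | p)=False r=False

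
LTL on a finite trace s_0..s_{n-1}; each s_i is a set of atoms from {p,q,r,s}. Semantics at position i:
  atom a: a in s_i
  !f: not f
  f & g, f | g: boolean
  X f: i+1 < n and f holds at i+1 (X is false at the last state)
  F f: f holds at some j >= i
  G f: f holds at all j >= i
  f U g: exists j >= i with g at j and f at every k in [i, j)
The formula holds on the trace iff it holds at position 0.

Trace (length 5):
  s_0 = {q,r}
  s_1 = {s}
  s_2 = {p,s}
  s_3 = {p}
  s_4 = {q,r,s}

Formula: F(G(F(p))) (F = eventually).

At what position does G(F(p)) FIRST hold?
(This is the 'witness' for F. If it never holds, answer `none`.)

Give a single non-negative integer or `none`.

s_0={q,r}: G(F(p))=False F(p)=True p=False
s_1={s}: G(F(p))=False F(p)=True p=False
s_2={p,s}: G(F(p))=False F(p)=True p=True
s_3={p}: G(F(p))=False F(p)=True p=True
s_4={q,r,s}: G(F(p))=False F(p)=False p=False
F(G(F(p))) does not hold (no witness exists).

Answer: none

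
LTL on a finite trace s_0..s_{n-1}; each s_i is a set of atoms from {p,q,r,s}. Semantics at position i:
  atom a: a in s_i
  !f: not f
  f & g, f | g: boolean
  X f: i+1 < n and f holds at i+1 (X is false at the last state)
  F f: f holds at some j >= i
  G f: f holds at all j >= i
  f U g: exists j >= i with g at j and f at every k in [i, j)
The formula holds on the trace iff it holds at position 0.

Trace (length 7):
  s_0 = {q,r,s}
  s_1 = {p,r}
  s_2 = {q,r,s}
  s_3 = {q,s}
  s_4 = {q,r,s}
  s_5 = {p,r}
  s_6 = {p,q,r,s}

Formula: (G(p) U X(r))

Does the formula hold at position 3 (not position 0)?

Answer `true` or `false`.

Answer: true

Derivation:
s_0={q,r,s}: (G(p) U X(r))=True G(p)=False p=False X(r)=True r=True
s_1={p,r}: (G(p) U X(r))=True G(p)=False p=True X(r)=True r=True
s_2={q,r,s}: (G(p) U X(r))=False G(p)=False p=False X(r)=False r=True
s_3={q,s}: (G(p) U X(r))=True G(p)=False p=False X(r)=True r=False
s_4={q,r,s}: (G(p) U X(r))=True G(p)=False p=False X(r)=True r=True
s_5={p,r}: (G(p) U X(r))=True G(p)=True p=True X(r)=True r=True
s_6={p,q,r,s}: (G(p) U X(r))=False G(p)=True p=True X(r)=False r=True
Evaluating at position 3: result = True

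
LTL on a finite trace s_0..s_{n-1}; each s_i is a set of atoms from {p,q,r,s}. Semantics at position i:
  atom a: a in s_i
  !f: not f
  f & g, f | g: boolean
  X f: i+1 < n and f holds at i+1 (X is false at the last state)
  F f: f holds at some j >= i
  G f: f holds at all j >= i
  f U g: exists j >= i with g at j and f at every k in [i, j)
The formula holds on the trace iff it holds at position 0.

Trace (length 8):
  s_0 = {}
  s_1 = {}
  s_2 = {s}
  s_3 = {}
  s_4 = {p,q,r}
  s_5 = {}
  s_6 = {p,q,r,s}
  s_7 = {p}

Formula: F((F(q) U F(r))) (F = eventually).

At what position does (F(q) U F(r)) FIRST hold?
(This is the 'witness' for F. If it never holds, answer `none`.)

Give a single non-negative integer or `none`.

s_0={}: (F(q) U F(r))=True F(q)=True q=False F(r)=True r=False
s_1={}: (F(q) U F(r))=True F(q)=True q=False F(r)=True r=False
s_2={s}: (F(q) U F(r))=True F(q)=True q=False F(r)=True r=False
s_3={}: (F(q) U F(r))=True F(q)=True q=False F(r)=True r=False
s_4={p,q,r}: (F(q) U F(r))=True F(q)=True q=True F(r)=True r=True
s_5={}: (F(q) U F(r))=True F(q)=True q=False F(r)=True r=False
s_6={p,q,r,s}: (F(q) U F(r))=True F(q)=True q=True F(r)=True r=True
s_7={p}: (F(q) U F(r))=False F(q)=False q=False F(r)=False r=False
F((F(q) U F(r))) holds; first witness at position 0.

Answer: 0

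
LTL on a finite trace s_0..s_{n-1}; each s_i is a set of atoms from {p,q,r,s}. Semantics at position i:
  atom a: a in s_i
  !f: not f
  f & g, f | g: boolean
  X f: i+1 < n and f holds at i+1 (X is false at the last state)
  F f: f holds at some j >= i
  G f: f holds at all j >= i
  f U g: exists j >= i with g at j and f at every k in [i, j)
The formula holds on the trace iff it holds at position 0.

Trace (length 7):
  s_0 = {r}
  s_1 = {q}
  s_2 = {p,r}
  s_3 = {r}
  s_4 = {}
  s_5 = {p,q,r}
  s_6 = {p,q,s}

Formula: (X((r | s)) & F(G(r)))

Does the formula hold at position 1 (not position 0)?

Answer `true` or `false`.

s_0={r}: (X((r | s)) & F(G(r)))=False X((r | s))=False (r | s)=True r=True s=False F(G(r))=False G(r)=False
s_1={q}: (X((r | s)) & F(G(r)))=False X((r | s))=True (r | s)=False r=False s=False F(G(r))=False G(r)=False
s_2={p,r}: (X((r | s)) & F(G(r)))=False X((r | s))=True (r | s)=True r=True s=False F(G(r))=False G(r)=False
s_3={r}: (X((r | s)) & F(G(r)))=False X((r | s))=False (r | s)=True r=True s=False F(G(r))=False G(r)=False
s_4={}: (X((r | s)) & F(G(r)))=False X((r | s))=True (r | s)=False r=False s=False F(G(r))=False G(r)=False
s_5={p,q,r}: (X((r | s)) & F(G(r)))=False X((r | s))=True (r | s)=True r=True s=False F(G(r))=False G(r)=False
s_6={p,q,s}: (X((r | s)) & F(G(r)))=False X((r | s))=False (r | s)=True r=False s=True F(G(r))=False G(r)=False
Evaluating at position 1: result = False

Answer: false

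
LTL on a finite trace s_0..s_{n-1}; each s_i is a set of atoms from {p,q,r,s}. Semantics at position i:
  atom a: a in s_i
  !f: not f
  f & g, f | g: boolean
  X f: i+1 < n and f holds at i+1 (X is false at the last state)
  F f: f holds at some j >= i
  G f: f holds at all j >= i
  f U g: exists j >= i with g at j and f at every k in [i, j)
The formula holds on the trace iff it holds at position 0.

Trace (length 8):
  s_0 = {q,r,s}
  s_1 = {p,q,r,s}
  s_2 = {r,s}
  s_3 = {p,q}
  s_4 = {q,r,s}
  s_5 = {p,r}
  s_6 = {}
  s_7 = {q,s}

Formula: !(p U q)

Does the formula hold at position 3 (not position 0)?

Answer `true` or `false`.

Answer: false

Derivation:
s_0={q,r,s}: !(p U q)=False (p U q)=True p=False q=True
s_1={p,q,r,s}: !(p U q)=False (p U q)=True p=True q=True
s_2={r,s}: !(p U q)=True (p U q)=False p=False q=False
s_3={p,q}: !(p U q)=False (p U q)=True p=True q=True
s_4={q,r,s}: !(p U q)=False (p U q)=True p=False q=True
s_5={p,r}: !(p U q)=True (p U q)=False p=True q=False
s_6={}: !(p U q)=True (p U q)=False p=False q=False
s_7={q,s}: !(p U q)=False (p U q)=True p=False q=True
Evaluating at position 3: result = False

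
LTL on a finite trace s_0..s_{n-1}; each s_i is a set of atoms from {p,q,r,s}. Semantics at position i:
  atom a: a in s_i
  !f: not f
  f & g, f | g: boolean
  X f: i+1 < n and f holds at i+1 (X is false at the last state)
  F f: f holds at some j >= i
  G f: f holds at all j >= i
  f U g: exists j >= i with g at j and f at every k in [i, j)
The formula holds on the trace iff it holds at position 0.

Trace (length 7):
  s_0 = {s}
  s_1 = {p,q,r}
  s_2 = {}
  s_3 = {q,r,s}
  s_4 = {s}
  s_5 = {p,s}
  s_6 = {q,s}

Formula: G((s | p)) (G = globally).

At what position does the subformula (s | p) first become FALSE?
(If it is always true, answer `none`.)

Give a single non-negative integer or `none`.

s_0={s}: (s | p)=True s=True p=False
s_1={p,q,r}: (s | p)=True s=False p=True
s_2={}: (s | p)=False s=False p=False
s_3={q,r,s}: (s | p)=True s=True p=False
s_4={s}: (s | p)=True s=True p=False
s_5={p,s}: (s | p)=True s=True p=True
s_6={q,s}: (s | p)=True s=True p=False
G((s | p)) holds globally = False
First violation at position 2.

Answer: 2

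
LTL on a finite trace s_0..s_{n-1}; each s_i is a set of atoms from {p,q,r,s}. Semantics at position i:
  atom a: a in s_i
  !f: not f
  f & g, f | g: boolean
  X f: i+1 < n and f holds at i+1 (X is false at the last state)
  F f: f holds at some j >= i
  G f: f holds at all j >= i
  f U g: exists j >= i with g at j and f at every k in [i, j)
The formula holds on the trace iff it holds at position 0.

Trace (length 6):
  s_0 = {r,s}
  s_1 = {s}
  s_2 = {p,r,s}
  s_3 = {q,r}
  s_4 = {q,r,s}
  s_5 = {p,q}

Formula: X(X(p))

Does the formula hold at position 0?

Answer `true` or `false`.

s_0={r,s}: X(X(p))=True X(p)=False p=False
s_1={s}: X(X(p))=False X(p)=True p=False
s_2={p,r,s}: X(X(p))=False X(p)=False p=True
s_3={q,r}: X(X(p))=True X(p)=False p=False
s_4={q,r,s}: X(X(p))=False X(p)=True p=False
s_5={p,q}: X(X(p))=False X(p)=False p=True

Answer: true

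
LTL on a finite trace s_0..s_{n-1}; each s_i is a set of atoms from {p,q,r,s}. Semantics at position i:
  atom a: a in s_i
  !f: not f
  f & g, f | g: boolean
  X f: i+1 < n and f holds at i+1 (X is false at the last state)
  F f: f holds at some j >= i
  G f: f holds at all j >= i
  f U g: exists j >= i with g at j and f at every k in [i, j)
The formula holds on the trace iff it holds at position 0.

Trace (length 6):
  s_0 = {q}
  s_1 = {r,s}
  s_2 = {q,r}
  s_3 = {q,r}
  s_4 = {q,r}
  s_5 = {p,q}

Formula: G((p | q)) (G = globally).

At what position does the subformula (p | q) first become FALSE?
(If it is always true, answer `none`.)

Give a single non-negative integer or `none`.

Answer: 1

Derivation:
s_0={q}: (p | q)=True p=False q=True
s_1={r,s}: (p | q)=False p=False q=False
s_2={q,r}: (p | q)=True p=False q=True
s_3={q,r}: (p | q)=True p=False q=True
s_4={q,r}: (p | q)=True p=False q=True
s_5={p,q}: (p | q)=True p=True q=True
G((p | q)) holds globally = False
First violation at position 1.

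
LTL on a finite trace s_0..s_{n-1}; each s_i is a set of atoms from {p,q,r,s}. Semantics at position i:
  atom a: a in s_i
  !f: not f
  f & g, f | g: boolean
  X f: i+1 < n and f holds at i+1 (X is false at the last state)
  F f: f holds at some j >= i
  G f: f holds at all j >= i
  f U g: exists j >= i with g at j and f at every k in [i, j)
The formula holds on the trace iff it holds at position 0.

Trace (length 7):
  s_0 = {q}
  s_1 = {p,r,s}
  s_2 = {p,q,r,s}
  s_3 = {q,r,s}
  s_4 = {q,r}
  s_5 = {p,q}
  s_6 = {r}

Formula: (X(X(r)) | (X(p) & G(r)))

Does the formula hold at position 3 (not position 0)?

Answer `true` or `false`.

Answer: false

Derivation:
s_0={q}: (X(X(r)) | (X(p) & G(r)))=True X(X(r))=True X(r)=True r=False (X(p) & G(r))=False X(p)=True p=False G(r)=False
s_1={p,r,s}: (X(X(r)) | (X(p) & G(r)))=True X(X(r))=True X(r)=True r=True (X(p) & G(r))=False X(p)=True p=True G(r)=False
s_2={p,q,r,s}: (X(X(r)) | (X(p) & G(r)))=True X(X(r))=True X(r)=True r=True (X(p) & G(r))=False X(p)=False p=True G(r)=False
s_3={q,r,s}: (X(X(r)) | (X(p) & G(r)))=False X(X(r))=False X(r)=True r=True (X(p) & G(r))=False X(p)=False p=False G(r)=False
s_4={q,r}: (X(X(r)) | (X(p) & G(r)))=True X(X(r))=True X(r)=False r=True (X(p) & G(r))=False X(p)=True p=False G(r)=False
s_5={p,q}: (X(X(r)) | (X(p) & G(r)))=False X(X(r))=False X(r)=True r=False (X(p) & G(r))=False X(p)=False p=True G(r)=False
s_6={r}: (X(X(r)) | (X(p) & G(r)))=False X(X(r))=False X(r)=False r=True (X(p) & G(r))=False X(p)=False p=False G(r)=True
Evaluating at position 3: result = False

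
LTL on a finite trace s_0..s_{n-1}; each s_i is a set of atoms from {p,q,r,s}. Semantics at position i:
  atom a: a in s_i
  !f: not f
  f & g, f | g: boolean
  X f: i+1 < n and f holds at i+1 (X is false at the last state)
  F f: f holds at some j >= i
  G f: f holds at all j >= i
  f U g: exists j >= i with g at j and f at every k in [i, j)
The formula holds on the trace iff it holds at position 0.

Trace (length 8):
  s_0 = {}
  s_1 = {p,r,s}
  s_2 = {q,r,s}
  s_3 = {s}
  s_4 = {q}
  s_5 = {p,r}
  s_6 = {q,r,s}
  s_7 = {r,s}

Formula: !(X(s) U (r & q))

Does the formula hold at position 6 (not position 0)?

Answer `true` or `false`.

s_0={}: !(X(s) U (r & q))=False (X(s) U (r & q))=True X(s)=True s=False (r & q)=False r=False q=False
s_1={p,r,s}: !(X(s) U (r & q))=False (X(s) U (r & q))=True X(s)=True s=True (r & q)=False r=True q=False
s_2={q,r,s}: !(X(s) U (r & q))=False (X(s) U (r & q))=True X(s)=True s=True (r & q)=True r=True q=True
s_3={s}: !(X(s) U (r & q))=True (X(s) U (r & q))=False X(s)=False s=True (r & q)=False r=False q=False
s_4={q}: !(X(s) U (r & q))=True (X(s) U (r & q))=False X(s)=False s=False (r & q)=False r=False q=True
s_5={p,r}: !(X(s) U (r & q))=False (X(s) U (r & q))=True X(s)=True s=False (r & q)=False r=True q=False
s_6={q,r,s}: !(X(s) U (r & q))=False (X(s) U (r & q))=True X(s)=True s=True (r & q)=True r=True q=True
s_7={r,s}: !(X(s) U (r & q))=True (X(s) U (r & q))=False X(s)=False s=True (r & q)=False r=True q=False
Evaluating at position 6: result = False

Answer: false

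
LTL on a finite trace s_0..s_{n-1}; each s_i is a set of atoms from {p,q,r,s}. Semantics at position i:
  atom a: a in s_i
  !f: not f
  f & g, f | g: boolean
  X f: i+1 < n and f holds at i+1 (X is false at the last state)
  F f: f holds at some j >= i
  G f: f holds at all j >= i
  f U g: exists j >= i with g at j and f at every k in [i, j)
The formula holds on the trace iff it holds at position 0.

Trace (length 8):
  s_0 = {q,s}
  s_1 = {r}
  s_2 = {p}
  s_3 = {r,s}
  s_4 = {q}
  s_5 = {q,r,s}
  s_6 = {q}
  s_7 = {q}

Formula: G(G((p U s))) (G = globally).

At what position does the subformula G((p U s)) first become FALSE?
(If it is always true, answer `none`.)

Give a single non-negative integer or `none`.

Answer: 0

Derivation:
s_0={q,s}: G((p U s))=False (p U s)=True p=False s=True
s_1={r}: G((p U s))=False (p U s)=False p=False s=False
s_2={p}: G((p U s))=False (p U s)=True p=True s=False
s_3={r,s}: G((p U s))=False (p U s)=True p=False s=True
s_4={q}: G((p U s))=False (p U s)=False p=False s=False
s_5={q,r,s}: G((p U s))=False (p U s)=True p=False s=True
s_6={q}: G((p U s))=False (p U s)=False p=False s=False
s_7={q}: G((p U s))=False (p U s)=False p=False s=False
G(G((p U s))) holds globally = False
First violation at position 0.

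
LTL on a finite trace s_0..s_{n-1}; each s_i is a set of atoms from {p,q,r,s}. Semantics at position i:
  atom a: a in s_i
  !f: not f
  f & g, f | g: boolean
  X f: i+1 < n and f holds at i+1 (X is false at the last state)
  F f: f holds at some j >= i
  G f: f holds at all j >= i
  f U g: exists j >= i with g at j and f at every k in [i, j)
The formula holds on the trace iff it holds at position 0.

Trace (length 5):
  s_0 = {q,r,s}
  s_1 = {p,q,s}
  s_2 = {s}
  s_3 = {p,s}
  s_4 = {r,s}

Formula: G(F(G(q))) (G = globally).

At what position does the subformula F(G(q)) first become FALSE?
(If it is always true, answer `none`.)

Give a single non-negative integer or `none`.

Answer: 0

Derivation:
s_0={q,r,s}: F(G(q))=False G(q)=False q=True
s_1={p,q,s}: F(G(q))=False G(q)=False q=True
s_2={s}: F(G(q))=False G(q)=False q=False
s_3={p,s}: F(G(q))=False G(q)=False q=False
s_4={r,s}: F(G(q))=False G(q)=False q=False
G(F(G(q))) holds globally = False
First violation at position 0.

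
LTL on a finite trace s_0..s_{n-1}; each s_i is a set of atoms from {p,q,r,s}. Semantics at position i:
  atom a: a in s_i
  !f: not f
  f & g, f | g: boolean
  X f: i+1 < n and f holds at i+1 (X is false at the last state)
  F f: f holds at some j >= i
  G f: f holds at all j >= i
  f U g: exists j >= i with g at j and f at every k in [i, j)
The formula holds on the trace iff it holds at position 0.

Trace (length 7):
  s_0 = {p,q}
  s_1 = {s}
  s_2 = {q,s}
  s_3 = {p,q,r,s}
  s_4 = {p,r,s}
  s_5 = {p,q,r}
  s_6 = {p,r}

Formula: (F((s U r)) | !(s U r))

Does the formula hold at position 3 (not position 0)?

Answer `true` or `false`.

s_0={p,q}: (F((s U r)) | !(s U r))=True F((s U r))=True (s U r)=False s=False r=False !(s U r)=True
s_1={s}: (F((s U r)) | !(s U r))=True F((s U r))=True (s U r)=True s=True r=False !(s U r)=False
s_2={q,s}: (F((s U r)) | !(s U r))=True F((s U r))=True (s U r)=True s=True r=False !(s U r)=False
s_3={p,q,r,s}: (F((s U r)) | !(s U r))=True F((s U r))=True (s U r)=True s=True r=True !(s U r)=False
s_4={p,r,s}: (F((s U r)) | !(s U r))=True F((s U r))=True (s U r)=True s=True r=True !(s U r)=False
s_5={p,q,r}: (F((s U r)) | !(s U r))=True F((s U r))=True (s U r)=True s=False r=True !(s U r)=False
s_6={p,r}: (F((s U r)) | !(s U r))=True F((s U r))=True (s U r)=True s=False r=True !(s U r)=False
Evaluating at position 3: result = True

Answer: true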